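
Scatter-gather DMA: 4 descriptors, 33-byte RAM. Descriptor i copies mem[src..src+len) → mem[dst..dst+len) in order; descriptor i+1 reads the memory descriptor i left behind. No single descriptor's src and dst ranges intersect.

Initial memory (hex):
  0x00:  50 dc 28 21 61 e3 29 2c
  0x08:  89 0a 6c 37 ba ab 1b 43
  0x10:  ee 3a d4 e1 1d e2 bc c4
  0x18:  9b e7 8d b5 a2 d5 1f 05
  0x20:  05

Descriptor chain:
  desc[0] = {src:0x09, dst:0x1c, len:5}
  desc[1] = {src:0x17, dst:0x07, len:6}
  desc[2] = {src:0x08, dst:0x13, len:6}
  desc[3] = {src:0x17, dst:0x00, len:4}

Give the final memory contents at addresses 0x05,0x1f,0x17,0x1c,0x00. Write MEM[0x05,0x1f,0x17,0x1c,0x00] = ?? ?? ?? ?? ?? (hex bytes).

MEM[0x05,0x1f,0x17,0x1c,0x00] = e3 ba 0a 0a 0a

D0: mem[0x1c..0x20] <- [0a 6c 37 ba ab]
D1: mem[0x07..0x0c] <- [c4 9b e7 8d b5 0a]
D2: mem[0x13..0x18] <- [9b e7 8d b5 0a ab]
D3: mem[0x00..0x03] <- [0a ab e7 8d]
query mem[0x05]=0xe3, mem[0x1f]=0xba, mem[0x17]=0x0a, mem[0x1c]=0x0a, mem[0x00]=0x0a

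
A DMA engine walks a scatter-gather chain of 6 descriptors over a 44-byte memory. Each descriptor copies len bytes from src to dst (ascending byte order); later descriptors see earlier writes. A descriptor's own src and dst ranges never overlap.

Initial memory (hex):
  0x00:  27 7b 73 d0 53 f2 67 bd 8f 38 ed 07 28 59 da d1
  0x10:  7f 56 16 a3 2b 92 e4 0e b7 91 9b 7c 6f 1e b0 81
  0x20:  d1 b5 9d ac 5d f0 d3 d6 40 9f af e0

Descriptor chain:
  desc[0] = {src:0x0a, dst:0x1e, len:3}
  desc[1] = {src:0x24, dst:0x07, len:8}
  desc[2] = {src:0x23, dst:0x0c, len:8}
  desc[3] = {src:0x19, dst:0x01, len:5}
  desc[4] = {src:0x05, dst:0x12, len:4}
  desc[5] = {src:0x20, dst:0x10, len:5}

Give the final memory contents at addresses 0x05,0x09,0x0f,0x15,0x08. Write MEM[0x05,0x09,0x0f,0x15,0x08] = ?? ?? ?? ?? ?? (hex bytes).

MEM[0x05,0x09,0x0f,0x15,0x08] = 1e d3 d3 f0 f0

#0 dst[0x1e+3] := {0xed,0x07,0x28}
#1 dst[0x07+8] := {0x5d,0xf0,0xd3,0xd6,0x40,0x9f,0xaf,0xe0}
#2 dst[0x0c+8] := {0xac,0x5d,0xf0,0xd3,0xd6,0x40,0x9f,0xaf}
#3 dst[0x01+5] := {0x91,0x9b,0x7c,0x6f,0x1e}
#4 dst[0x12+4] := {0x1e,0x67,0x5d,0xf0}
#5 dst[0x10+5] := {0x28,0xb5,0x9d,0xac,0x5d}
query mem[0x05]=0x1e, mem[0x09]=0xd3, mem[0x0f]=0xd3, mem[0x15]=0xf0, mem[0x08]=0xf0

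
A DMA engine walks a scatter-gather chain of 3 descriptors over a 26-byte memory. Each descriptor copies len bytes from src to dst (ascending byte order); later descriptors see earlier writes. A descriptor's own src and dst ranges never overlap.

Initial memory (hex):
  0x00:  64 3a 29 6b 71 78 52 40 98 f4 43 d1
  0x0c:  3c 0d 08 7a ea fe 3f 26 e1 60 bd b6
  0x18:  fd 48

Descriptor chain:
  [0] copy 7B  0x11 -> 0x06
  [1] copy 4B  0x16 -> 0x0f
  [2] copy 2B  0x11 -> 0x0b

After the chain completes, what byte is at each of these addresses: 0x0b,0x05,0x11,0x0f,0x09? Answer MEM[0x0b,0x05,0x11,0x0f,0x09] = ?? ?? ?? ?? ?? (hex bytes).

MEM[0x0b,0x05,0x11,0x0f,0x09] = fd 78 fd bd e1

D0: mem[0x06..0x0c] <- [fe 3f 26 e1 60 bd b6]
D1: mem[0x0f..0x12] <- [bd b6 fd 48]
D2: mem[0x0b..0x0c] <- [fd 48]
query mem[0x0b]=0xfd, mem[0x05]=0x78, mem[0x11]=0xfd, mem[0x0f]=0xbd, mem[0x09]=0xe1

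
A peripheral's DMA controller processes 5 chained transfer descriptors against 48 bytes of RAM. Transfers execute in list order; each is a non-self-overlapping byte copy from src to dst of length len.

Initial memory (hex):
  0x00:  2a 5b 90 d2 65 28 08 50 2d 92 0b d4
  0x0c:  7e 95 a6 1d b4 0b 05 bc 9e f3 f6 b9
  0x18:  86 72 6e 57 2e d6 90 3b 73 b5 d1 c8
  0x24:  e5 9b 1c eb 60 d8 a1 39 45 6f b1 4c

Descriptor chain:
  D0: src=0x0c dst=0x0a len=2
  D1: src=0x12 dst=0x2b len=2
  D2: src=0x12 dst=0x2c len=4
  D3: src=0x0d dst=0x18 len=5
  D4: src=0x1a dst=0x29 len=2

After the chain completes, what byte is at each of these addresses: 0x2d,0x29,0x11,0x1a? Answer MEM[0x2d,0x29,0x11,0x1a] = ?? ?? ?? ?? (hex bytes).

#0 dst[0x0a+2] := {0x7e,0x95}
#1 dst[0x2b+2] := {0x05,0xbc}
#2 dst[0x2c+4] := {0x05,0xbc,0x9e,0xf3}
#3 dst[0x18+5] := {0x95,0xa6,0x1d,0xb4,0x0b}
#4 dst[0x29+2] := {0x1d,0xb4}
query mem[0x2d]=0xbc, mem[0x29]=0x1d, mem[0x11]=0x0b, mem[0x1a]=0x1d

MEM[0x2d,0x29,0x11,0x1a] = bc 1d 0b 1d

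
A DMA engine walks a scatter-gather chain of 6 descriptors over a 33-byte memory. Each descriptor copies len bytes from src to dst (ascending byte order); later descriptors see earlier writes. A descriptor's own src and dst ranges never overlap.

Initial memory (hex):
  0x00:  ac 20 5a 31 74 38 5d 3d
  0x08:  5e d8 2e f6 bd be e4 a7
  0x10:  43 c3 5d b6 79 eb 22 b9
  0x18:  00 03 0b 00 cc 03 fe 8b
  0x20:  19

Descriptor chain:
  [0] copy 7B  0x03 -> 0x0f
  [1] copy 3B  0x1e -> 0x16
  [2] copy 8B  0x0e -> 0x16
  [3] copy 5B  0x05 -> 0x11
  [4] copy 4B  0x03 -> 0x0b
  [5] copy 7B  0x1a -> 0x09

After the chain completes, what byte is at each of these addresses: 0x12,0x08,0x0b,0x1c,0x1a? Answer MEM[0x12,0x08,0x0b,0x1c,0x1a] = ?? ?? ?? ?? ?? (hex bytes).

[0] 0x03->0x0f len=7 : 31 74 38 5d 3d 5e d8
[1] 0x1e->0x16 len=3 : fe 8b 19
[2] 0x0e->0x16 len=8 : e4 31 74 38 5d 3d 5e d8
[3] 0x05->0x11 len=5 : 38 5d 3d 5e d8
[4] 0x03->0x0b len=4 : 31 74 38 5d
[5] 0x1a->0x09 len=7 : 5d 3d 5e d8 fe 8b 19
query mem[0x12]=0x5d, mem[0x08]=0x5e, mem[0x0b]=0x5e, mem[0x1c]=0x5e, mem[0x1a]=0x5d

MEM[0x12,0x08,0x0b,0x1c,0x1a] = 5d 5e 5e 5e 5d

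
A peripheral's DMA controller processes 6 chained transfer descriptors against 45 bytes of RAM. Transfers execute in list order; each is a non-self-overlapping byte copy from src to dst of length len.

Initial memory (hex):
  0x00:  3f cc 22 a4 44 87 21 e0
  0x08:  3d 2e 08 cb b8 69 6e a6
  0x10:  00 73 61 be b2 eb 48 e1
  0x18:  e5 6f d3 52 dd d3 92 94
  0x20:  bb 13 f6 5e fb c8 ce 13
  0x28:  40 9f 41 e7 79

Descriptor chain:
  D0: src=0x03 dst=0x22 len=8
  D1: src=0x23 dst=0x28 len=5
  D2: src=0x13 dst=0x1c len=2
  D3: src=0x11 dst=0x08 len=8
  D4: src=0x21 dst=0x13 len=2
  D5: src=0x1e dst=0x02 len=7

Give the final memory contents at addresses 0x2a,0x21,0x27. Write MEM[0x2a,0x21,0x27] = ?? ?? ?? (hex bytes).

[0] 0x03->0x22 len=8 : a4 44 87 21 e0 3d 2e 08
[1] 0x23->0x28 len=5 : 44 87 21 e0 3d
[2] 0x13->0x1c len=2 : be b2
[3] 0x11->0x08 len=8 : 73 61 be b2 eb 48 e1 e5
[4] 0x21->0x13 len=2 : 13 a4
[5] 0x1e->0x02 len=7 : 92 94 bb 13 a4 44 87
query mem[0x2a]=0x21, mem[0x21]=0x13, mem[0x27]=0x3d

MEM[0x2a,0x21,0x27] = 21 13 3d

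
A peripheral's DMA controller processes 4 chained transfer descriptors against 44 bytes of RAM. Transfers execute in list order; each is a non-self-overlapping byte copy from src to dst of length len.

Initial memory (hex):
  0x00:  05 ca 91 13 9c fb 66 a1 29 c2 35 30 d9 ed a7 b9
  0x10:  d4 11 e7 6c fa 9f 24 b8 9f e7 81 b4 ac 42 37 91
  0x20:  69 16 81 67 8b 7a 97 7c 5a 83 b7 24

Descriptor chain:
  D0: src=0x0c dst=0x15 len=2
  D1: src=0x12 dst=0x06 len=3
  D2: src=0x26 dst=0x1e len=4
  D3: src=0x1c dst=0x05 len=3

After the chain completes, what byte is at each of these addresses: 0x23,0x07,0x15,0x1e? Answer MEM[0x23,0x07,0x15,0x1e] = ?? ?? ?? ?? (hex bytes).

#0 dst[0x15+2] := {0xd9,0xed}
#1 dst[0x06+3] := {0xe7,0x6c,0xfa}
#2 dst[0x1e+4] := {0x97,0x7c,0x5a,0x83}
#3 dst[0x05+3] := {0xac,0x42,0x97}
query mem[0x23]=0x67, mem[0x07]=0x97, mem[0x15]=0xd9, mem[0x1e]=0x97

MEM[0x23,0x07,0x15,0x1e] = 67 97 d9 97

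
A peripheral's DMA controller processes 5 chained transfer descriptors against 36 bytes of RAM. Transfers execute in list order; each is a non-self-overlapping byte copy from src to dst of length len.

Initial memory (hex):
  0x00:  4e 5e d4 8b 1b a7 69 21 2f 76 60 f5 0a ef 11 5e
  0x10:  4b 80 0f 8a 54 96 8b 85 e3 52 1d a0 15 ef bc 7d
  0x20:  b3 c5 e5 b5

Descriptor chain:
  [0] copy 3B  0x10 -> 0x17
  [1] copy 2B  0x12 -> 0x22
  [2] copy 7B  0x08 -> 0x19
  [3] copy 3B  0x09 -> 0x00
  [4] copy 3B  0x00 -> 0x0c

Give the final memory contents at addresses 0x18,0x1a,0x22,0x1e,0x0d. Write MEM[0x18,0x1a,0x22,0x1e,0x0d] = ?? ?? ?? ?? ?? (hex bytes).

D0: mem[0x17..0x19] <- [4b 80 0f]
D1: mem[0x22..0x23] <- [0f 8a]
D2: mem[0x19..0x1f] <- [2f 76 60 f5 0a ef 11]
D3: mem[0x00..0x02] <- [76 60 f5]
D4: mem[0x0c..0x0e] <- [76 60 f5]
query mem[0x18]=0x80, mem[0x1a]=0x76, mem[0x22]=0x0f, mem[0x1e]=0xef, mem[0x0d]=0x60

MEM[0x18,0x1a,0x22,0x1e,0x0d] = 80 76 0f ef 60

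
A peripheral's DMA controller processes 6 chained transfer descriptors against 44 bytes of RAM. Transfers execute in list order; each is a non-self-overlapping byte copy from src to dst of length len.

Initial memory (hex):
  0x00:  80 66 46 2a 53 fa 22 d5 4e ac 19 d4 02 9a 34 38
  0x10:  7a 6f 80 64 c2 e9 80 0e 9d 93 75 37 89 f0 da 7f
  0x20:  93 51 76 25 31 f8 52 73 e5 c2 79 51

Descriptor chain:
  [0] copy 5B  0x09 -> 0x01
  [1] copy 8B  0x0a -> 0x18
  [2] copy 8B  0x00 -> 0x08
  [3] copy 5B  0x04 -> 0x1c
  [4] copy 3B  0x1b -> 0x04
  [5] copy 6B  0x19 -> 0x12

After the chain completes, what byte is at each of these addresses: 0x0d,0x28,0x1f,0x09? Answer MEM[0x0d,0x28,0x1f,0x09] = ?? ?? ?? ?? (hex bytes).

MEM[0x0d,0x28,0x1f,0x09] = 9a e5 d5 ac

[0] 0x09->0x01 len=5 : ac 19 d4 02 9a
[1] 0x0a->0x18 len=8 : 19 d4 02 9a 34 38 7a 6f
[2] 0x00->0x08 len=8 : 80 ac 19 d4 02 9a 22 d5
[3] 0x04->0x1c len=5 : 02 9a 22 d5 80
[4] 0x1b->0x04 len=3 : 9a 02 9a
[5] 0x19->0x12 len=6 : d4 02 9a 02 9a 22
query mem[0x0d]=0x9a, mem[0x28]=0xe5, mem[0x1f]=0xd5, mem[0x09]=0xac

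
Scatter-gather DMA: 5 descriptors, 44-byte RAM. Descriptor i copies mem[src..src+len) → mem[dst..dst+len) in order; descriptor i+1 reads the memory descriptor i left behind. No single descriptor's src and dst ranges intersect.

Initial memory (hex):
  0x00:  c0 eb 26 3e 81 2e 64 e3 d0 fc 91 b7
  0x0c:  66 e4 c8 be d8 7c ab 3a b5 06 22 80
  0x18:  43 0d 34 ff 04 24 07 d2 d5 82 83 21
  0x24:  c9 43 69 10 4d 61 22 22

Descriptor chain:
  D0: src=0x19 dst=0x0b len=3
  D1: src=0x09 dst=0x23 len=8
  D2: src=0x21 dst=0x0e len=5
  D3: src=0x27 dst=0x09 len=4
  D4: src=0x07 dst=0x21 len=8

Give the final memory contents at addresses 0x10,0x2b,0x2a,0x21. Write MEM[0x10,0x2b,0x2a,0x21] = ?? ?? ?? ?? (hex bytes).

D0: mem[0x0b..0x0d] <- [0d 34 ff]
D1: mem[0x23..0x2a] <- [fc 91 0d 34 ff c8 be d8]
D2: mem[0x0e..0x12] <- [82 83 fc 91 0d]
D3: mem[0x09..0x0c] <- [ff c8 be d8]
D4: mem[0x21..0x28] <- [e3 d0 ff c8 be d8 ff 82]
query mem[0x10]=0xfc, mem[0x2b]=0x22, mem[0x2a]=0xd8, mem[0x21]=0xe3

MEM[0x10,0x2b,0x2a,0x21] = fc 22 d8 e3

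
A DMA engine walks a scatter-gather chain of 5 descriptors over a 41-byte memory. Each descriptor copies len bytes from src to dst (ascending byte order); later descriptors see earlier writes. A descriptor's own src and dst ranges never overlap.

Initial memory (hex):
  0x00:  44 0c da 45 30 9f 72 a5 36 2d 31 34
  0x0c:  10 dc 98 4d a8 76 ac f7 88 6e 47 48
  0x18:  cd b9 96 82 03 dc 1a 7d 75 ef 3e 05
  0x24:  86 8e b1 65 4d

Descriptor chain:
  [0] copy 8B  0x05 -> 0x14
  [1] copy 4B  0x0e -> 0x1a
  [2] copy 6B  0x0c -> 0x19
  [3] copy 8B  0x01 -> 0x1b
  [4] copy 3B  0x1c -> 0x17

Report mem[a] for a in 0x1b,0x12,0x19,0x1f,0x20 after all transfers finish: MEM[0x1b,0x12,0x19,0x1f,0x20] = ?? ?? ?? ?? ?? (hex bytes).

MEM[0x1b,0x12,0x19,0x1f,0x20] = 0c ac 30 9f 72

[0] 0x05->0x14 len=8 : 9f 72 a5 36 2d 31 34 10
[1] 0x0e->0x1a len=4 : 98 4d a8 76
[2] 0x0c->0x19 len=6 : 10 dc 98 4d a8 76
[3] 0x01->0x1b len=8 : 0c da 45 30 9f 72 a5 36
[4] 0x1c->0x17 len=3 : da 45 30
query mem[0x1b]=0x0c, mem[0x12]=0xac, mem[0x19]=0x30, mem[0x1f]=0x9f, mem[0x20]=0x72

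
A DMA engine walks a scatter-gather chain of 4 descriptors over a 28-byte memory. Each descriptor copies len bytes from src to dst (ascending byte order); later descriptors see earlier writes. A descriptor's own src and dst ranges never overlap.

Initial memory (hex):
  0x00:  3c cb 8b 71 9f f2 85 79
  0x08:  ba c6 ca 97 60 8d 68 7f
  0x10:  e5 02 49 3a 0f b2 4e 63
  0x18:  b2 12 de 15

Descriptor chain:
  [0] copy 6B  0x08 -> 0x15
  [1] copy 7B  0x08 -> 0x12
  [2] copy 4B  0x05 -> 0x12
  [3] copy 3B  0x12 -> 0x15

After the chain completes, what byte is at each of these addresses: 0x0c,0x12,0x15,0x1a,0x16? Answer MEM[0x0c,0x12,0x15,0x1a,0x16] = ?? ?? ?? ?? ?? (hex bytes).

MEM[0x0c,0x12,0x15,0x1a,0x16] = 60 f2 f2 8d 85

D0: mem[0x15..0x1a] <- [ba c6 ca 97 60 8d]
D1: mem[0x12..0x18] <- [ba c6 ca 97 60 8d 68]
D2: mem[0x12..0x15] <- [f2 85 79 ba]
D3: mem[0x15..0x17] <- [f2 85 79]
query mem[0x0c]=0x60, mem[0x12]=0xf2, mem[0x15]=0xf2, mem[0x1a]=0x8d, mem[0x16]=0x85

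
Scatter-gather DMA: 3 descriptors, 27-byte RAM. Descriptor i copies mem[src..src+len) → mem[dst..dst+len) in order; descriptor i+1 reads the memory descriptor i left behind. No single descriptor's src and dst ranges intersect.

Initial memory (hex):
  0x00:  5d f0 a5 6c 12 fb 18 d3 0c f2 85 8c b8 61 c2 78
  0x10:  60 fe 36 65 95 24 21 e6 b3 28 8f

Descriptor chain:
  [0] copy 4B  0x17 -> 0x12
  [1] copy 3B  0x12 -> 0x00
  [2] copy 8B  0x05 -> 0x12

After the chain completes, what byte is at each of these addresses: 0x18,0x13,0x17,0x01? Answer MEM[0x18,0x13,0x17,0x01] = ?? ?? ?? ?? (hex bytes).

  after D0: wrote 4B at 0x12 = e6b3288f
  after D1: wrote 3B at 0x00 = e6b328
  after D2: wrote 8B at 0x12 = fb18d30cf2858cb8
query mem[0x18]=0x8c, mem[0x13]=0x18, mem[0x17]=0x85, mem[0x01]=0xb3

MEM[0x18,0x13,0x17,0x01] = 8c 18 85 b3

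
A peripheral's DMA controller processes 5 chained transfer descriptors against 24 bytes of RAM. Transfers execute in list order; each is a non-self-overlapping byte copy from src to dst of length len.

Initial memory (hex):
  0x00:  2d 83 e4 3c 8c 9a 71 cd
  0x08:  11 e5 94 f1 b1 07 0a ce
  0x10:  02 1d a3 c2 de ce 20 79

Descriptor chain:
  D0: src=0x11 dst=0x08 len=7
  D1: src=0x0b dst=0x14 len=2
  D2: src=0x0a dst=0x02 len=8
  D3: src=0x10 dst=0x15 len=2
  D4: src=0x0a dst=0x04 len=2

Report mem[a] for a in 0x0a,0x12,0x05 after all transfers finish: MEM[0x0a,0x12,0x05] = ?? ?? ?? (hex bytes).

MEM[0x0a,0x12,0x05] = c2 a3 de

D0: mem[0x08..0x0e] <- [1d a3 c2 de ce 20 79]
D1: mem[0x14..0x15] <- [de ce]
D2: mem[0x02..0x09] <- [c2 de ce 20 79 ce 02 1d]
D3: mem[0x15..0x16] <- [02 1d]
D4: mem[0x04..0x05] <- [c2 de]
query mem[0x0a]=0xc2, mem[0x12]=0xa3, mem[0x05]=0xde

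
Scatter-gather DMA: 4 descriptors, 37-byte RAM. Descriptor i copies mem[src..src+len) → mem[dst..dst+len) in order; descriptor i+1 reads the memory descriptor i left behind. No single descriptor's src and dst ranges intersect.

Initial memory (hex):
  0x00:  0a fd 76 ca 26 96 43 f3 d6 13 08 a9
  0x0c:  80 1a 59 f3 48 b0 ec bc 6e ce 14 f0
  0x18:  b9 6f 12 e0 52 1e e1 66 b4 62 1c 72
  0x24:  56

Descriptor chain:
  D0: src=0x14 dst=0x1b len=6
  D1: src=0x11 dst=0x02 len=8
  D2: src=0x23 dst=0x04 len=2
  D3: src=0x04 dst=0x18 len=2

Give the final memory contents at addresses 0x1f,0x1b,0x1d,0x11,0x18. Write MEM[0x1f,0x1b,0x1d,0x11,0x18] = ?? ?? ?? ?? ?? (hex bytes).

[0] 0x14->0x1b len=6 : 6e ce 14 f0 b9 6f
[1] 0x11->0x02 len=8 : b0 ec bc 6e ce 14 f0 b9
[2] 0x23->0x04 len=2 : 72 56
[3] 0x04->0x18 len=2 : 72 56
query mem[0x1f]=0xb9, mem[0x1b]=0x6e, mem[0x1d]=0x14, mem[0x11]=0xb0, mem[0x18]=0x72

MEM[0x1f,0x1b,0x1d,0x11,0x18] = b9 6e 14 b0 72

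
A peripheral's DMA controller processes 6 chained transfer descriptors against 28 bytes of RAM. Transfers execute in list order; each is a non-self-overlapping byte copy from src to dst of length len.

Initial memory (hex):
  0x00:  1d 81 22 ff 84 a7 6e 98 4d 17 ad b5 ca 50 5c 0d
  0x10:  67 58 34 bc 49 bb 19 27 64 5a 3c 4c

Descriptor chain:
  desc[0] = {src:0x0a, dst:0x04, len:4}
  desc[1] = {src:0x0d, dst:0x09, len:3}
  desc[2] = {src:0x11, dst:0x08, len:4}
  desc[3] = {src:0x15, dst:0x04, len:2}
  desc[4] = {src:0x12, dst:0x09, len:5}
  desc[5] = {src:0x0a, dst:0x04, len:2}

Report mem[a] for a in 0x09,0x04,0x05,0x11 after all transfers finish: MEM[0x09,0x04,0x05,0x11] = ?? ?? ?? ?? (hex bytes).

[0] 0x0a->0x04 len=4 : ad b5 ca 50
[1] 0x0d->0x09 len=3 : 50 5c 0d
[2] 0x11->0x08 len=4 : 58 34 bc 49
[3] 0x15->0x04 len=2 : bb 19
[4] 0x12->0x09 len=5 : 34 bc 49 bb 19
[5] 0x0a->0x04 len=2 : bc 49
query mem[0x09]=0x34, mem[0x04]=0xbc, mem[0x05]=0x49, mem[0x11]=0x58

MEM[0x09,0x04,0x05,0x11] = 34 bc 49 58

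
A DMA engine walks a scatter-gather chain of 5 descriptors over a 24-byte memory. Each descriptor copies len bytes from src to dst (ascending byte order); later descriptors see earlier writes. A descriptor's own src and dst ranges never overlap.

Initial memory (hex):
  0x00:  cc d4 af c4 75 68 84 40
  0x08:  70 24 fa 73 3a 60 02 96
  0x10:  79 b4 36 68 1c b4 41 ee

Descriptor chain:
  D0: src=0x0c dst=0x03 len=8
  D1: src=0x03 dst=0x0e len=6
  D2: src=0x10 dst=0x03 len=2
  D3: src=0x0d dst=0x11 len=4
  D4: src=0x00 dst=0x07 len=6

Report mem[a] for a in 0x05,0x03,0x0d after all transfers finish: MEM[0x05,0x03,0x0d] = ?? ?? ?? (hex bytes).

MEM[0x05,0x03,0x0d] = 02 02 60

[0] 0x0c->0x03 len=8 : 3a 60 02 96 79 b4 36 68
[1] 0x03->0x0e len=6 : 3a 60 02 96 79 b4
[2] 0x10->0x03 len=2 : 02 96
[3] 0x0d->0x11 len=4 : 60 3a 60 02
[4] 0x00->0x07 len=6 : cc d4 af 02 96 02
query mem[0x05]=0x02, mem[0x03]=0x02, mem[0x0d]=0x60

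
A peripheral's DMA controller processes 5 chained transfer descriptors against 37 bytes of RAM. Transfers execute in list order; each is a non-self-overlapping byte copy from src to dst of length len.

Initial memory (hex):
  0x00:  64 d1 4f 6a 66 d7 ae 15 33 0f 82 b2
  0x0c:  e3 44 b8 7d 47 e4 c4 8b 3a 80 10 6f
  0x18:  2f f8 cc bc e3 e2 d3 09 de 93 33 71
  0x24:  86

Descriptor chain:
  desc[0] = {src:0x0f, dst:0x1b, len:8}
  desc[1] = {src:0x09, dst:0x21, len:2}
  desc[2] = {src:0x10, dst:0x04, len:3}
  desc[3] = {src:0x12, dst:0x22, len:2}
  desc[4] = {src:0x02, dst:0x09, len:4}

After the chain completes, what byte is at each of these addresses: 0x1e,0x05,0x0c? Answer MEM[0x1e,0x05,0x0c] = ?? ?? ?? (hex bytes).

  after D0: wrote 8B at 0x1b = 7d47e4c48b3a8010
  after D1: wrote 2B at 0x21 = 0f82
  after D2: wrote 3B at 0x04 = 47e4c4
  after D3: wrote 2B at 0x22 = c48b
  after D4: wrote 4B at 0x09 = 4f6a47e4
query mem[0x1e]=0xc4, mem[0x05]=0xe4, mem[0x0c]=0xe4

MEM[0x1e,0x05,0x0c] = c4 e4 e4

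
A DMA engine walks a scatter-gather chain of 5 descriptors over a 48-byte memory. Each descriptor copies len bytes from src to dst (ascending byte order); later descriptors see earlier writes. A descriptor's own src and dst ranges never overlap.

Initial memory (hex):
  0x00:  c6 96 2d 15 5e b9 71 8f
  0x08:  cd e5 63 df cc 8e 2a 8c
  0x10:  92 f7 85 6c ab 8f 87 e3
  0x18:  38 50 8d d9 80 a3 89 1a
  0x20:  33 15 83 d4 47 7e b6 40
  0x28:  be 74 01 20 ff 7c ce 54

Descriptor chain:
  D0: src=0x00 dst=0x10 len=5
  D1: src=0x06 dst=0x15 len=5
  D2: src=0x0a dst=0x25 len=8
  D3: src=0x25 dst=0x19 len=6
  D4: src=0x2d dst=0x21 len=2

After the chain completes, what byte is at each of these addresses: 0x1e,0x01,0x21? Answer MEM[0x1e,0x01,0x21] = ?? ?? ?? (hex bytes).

MEM[0x1e,0x01,0x21] = 8c 96 7c

[0] 0x00->0x10 len=5 : c6 96 2d 15 5e
[1] 0x06->0x15 len=5 : 71 8f cd e5 63
[2] 0x0a->0x25 len=8 : 63 df cc 8e 2a 8c c6 96
[3] 0x25->0x19 len=6 : 63 df cc 8e 2a 8c
[4] 0x2d->0x21 len=2 : 7c ce
query mem[0x1e]=0x8c, mem[0x01]=0x96, mem[0x21]=0x7c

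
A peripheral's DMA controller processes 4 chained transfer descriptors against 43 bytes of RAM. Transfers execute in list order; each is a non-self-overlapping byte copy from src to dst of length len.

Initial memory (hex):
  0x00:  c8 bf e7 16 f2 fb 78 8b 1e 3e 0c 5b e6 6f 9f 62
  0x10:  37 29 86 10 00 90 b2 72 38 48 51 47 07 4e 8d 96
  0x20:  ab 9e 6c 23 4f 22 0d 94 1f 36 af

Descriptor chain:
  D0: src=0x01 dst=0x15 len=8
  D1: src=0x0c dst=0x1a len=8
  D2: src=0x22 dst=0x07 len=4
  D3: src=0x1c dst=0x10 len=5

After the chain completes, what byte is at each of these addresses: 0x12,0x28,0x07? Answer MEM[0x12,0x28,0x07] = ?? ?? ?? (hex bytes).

MEM[0x12,0x28,0x07] = 37 1f 6c

#0 dst[0x15+8] := {0xbf,0xe7,0x16,0xf2,0xfb,0x78,0x8b,0x1e}
#1 dst[0x1a+8] := {0xe6,0x6f,0x9f,0x62,0x37,0x29,0x86,0x10}
#2 dst[0x07+4] := {0x6c,0x23,0x4f,0x22}
#3 dst[0x10+5] := {0x9f,0x62,0x37,0x29,0x86}
query mem[0x12]=0x37, mem[0x28]=0x1f, mem[0x07]=0x6c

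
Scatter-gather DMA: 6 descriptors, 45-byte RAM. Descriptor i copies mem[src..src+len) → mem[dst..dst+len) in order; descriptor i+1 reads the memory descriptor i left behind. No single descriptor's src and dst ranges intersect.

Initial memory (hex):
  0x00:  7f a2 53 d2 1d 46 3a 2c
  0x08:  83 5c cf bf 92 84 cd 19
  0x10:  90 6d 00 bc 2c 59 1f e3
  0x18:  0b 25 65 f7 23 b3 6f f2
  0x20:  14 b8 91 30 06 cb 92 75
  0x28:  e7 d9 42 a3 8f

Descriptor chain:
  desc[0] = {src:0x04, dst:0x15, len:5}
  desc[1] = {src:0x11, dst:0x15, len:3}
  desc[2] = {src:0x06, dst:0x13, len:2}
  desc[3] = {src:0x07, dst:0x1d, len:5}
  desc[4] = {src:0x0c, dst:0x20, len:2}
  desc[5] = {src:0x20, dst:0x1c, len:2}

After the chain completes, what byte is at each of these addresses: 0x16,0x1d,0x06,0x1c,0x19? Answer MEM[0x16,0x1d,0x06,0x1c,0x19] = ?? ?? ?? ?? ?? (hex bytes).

MEM[0x16,0x1d,0x06,0x1c,0x19] = 00 84 3a 92 83

  after D0: wrote 5B at 0x15 = 1d463a2c83
  after D1: wrote 3B at 0x15 = 6d00bc
  after D2: wrote 2B at 0x13 = 3a2c
  after D3: wrote 5B at 0x1d = 2c835ccfbf
  after D4: wrote 2B at 0x20 = 9284
  after D5: wrote 2B at 0x1c = 9284
query mem[0x16]=0x00, mem[0x1d]=0x84, mem[0x06]=0x3a, mem[0x1c]=0x92, mem[0x19]=0x83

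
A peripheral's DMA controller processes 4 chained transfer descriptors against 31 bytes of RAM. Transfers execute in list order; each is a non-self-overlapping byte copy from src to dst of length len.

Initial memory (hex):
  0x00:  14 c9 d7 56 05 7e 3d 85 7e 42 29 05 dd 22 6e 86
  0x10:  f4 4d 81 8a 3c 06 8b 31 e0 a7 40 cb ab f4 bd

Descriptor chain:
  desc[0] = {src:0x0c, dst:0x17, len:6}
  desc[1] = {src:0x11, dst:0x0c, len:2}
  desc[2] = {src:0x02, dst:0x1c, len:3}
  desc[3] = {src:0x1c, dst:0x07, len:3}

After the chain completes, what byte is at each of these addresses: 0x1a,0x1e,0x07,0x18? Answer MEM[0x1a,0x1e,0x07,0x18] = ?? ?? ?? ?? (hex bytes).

#0 dst[0x17+6] := {0xdd,0x22,0x6e,0x86,0xf4,0x4d}
#1 dst[0x0c+2] := {0x4d,0x81}
#2 dst[0x1c+3] := {0xd7,0x56,0x05}
#3 dst[0x07+3] := {0xd7,0x56,0x05}
query mem[0x1a]=0x86, mem[0x1e]=0x05, mem[0x07]=0xd7, mem[0x18]=0x22

MEM[0x1a,0x1e,0x07,0x18] = 86 05 d7 22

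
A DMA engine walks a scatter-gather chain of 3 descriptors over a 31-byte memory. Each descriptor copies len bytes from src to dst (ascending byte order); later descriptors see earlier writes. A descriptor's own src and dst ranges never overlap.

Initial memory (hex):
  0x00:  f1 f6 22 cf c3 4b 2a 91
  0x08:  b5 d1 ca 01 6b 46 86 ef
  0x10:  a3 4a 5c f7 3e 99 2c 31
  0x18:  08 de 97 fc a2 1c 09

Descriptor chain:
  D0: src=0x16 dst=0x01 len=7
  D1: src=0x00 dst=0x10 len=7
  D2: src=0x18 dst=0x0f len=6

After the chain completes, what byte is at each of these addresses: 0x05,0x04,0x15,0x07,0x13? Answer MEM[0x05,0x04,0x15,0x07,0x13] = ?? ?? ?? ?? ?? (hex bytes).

MEM[0x05,0x04,0x15,0x07,0x13] = 97 de 97 a2 a2

D0: mem[0x01..0x07] <- [2c 31 08 de 97 fc a2]
D1: mem[0x10..0x16] <- [f1 2c 31 08 de 97 fc]
D2: mem[0x0f..0x14] <- [08 de 97 fc a2 1c]
query mem[0x05]=0x97, mem[0x04]=0xde, mem[0x15]=0x97, mem[0x07]=0xa2, mem[0x13]=0xa2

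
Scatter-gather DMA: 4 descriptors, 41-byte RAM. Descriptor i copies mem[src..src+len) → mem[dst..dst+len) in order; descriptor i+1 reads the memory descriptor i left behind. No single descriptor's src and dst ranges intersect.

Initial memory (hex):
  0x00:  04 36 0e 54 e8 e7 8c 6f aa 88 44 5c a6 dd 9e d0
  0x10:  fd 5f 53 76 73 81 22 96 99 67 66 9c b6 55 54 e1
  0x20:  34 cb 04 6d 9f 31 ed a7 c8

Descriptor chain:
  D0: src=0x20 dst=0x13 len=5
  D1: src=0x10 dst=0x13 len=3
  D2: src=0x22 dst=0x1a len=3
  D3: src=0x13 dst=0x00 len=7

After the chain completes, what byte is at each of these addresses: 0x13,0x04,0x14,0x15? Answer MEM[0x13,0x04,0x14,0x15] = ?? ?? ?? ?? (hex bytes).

[0] 0x20->0x13 len=5 : 34 cb 04 6d 9f
[1] 0x10->0x13 len=3 : fd 5f 53
[2] 0x22->0x1a len=3 : 04 6d 9f
[3] 0x13->0x00 len=7 : fd 5f 53 6d 9f 99 67
query mem[0x13]=0xfd, mem[0x04]=0x9f, mem[0x14]=0x5f, mem[0x15]=0x53

MEM[0x13,0x04,0x14,0x15] = fd 9f 5f 53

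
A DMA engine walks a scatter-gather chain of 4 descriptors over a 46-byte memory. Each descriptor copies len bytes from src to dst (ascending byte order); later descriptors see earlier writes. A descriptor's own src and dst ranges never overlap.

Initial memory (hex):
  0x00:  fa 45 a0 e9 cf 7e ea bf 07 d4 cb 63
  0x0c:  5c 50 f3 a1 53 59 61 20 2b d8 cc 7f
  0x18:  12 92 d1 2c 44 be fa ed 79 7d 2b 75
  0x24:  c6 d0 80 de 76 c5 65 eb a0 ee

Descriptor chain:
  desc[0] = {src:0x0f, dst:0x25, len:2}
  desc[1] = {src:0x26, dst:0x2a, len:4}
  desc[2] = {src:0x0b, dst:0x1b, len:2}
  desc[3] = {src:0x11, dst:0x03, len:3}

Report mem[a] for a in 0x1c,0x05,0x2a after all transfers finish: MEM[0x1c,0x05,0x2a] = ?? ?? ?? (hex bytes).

MEM[0x1c,0x05,0x2a] = 5c 20 53

  after D0: wrote 2B at 0x25 = a153
  after D1: wrote 4B at 0x2a = 53de76c5
  after D2: wrote 2B at 0x1b = 635c
  after D3: wrote 3B at 0x03 = 596120
query mem[0x1c]=0x5c, mem[0x05]=0x20, mem[0x2a]=0x53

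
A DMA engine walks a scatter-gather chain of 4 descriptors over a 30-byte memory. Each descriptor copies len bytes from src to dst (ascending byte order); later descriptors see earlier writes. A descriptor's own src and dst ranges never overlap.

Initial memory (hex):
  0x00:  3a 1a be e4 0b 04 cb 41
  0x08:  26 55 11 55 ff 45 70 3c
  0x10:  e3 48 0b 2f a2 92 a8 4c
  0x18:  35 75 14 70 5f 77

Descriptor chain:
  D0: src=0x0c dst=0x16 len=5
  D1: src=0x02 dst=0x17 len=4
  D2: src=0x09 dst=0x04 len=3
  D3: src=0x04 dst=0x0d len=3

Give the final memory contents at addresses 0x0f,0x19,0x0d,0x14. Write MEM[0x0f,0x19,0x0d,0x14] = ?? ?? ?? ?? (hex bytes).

MEM[0x0f,0x19,0x0d,0x14] = 55 0b 55 a2

  after D0: wrote 5B at 0x16 = ff45703ce3
  after D1: wrote 4B at 0x17 = bee40b04
  after D2: wrote 3B at 0x04 = 551155
  after D3: wrote 3B at 0x0d = 551155
query mem[0x0f]=0x55, mem[0x19]=0x0b, mem[0x0d]=0x55, mem[0x14]=0xa2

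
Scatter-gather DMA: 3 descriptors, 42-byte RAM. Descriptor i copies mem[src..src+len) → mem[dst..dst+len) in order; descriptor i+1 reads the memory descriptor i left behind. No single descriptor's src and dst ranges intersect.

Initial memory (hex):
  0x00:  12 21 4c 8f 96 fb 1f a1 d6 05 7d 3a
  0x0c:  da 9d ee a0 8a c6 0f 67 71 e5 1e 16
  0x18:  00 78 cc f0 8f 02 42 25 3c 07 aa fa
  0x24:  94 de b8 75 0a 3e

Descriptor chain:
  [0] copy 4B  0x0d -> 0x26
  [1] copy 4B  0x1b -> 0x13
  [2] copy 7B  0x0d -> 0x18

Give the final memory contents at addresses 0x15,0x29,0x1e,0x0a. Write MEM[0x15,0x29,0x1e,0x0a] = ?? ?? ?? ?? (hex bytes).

  after D0: wrote 4B at 0x26 = 9deea08a
  after D1: wrote 4B at 0x13 = f08f0242
  after D2: wrote 7B at 0x18 = 9deea08ac60ff0
query mem[0x15]=0x02, mem[0x29]=0x8a, mem[0x1e]=0xf0, mem[0x0a]=0x7d

MEM[0x15,0x29,0x1e,0x0a] = 02 8a f0 7d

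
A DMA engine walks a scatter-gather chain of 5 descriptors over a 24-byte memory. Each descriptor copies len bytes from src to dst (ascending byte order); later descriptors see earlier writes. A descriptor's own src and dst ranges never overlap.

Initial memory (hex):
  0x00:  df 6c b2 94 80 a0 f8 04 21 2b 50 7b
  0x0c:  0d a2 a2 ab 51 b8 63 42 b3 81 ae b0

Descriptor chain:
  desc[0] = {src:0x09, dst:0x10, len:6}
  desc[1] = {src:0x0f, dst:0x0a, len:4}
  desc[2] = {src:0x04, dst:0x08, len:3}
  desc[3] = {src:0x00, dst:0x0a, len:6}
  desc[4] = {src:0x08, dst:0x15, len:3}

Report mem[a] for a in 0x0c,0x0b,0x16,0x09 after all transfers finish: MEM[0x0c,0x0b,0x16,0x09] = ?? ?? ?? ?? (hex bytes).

[0] 0x09->0x10 len=6 : 2b 50 7b 0d a2 a2
[1] 0x0f->0x0a len=4 : ab 2b 50 7b
[2] 0x04->0x08 len=3 : 80 a0 f8
[3] 0x00->0x0a len=6 : df 6c b2 94 80 a0
[4] 0x08->0x15 len=3 : 80 a0 df
query mem[0x0c]=0xb2, mem[0x0b]=0x6c, mem[0x16]=0xa0, mem[0x09]=0xa0

MEM[0x0c,0x0b,0x16,0x09] = b2 6c a0 a0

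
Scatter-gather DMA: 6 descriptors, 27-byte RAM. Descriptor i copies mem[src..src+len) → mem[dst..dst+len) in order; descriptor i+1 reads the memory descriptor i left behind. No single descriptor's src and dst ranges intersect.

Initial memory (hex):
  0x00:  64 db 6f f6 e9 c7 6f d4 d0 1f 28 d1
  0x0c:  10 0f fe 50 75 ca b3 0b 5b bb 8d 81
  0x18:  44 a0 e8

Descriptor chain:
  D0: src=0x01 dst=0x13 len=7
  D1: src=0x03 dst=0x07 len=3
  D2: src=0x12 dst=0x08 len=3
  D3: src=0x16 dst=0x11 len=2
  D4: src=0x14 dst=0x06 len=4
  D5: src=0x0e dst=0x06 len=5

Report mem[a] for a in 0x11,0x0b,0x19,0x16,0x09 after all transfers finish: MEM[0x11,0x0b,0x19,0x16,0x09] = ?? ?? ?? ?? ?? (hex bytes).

[0] 0x01->0x13 len=7 : db 6f f6 e9 c7 6f d4
[1] 0x03->0x07 len=3 : f6 e9 c7
[2] 0x12->0x08 len=3 : b3 db 6f
[3] 0x16->0x11 len=2 : e9 c7
[4] 0x14->0x06 len=4 : 6f f6 e9 c7
[5] 0x0e->0x06 len=5 : fe 50 75 e9 c7
query mem[0x11]=0xe9, mem[0x0b]=0xd1, mem[0x19]=0xd4, mem[0x16]=0xe9, mem[0x09]=0xe9

MEM[0x11,0x0b,0x19,0x16,0x09] = e9 d1 d4 e9 e9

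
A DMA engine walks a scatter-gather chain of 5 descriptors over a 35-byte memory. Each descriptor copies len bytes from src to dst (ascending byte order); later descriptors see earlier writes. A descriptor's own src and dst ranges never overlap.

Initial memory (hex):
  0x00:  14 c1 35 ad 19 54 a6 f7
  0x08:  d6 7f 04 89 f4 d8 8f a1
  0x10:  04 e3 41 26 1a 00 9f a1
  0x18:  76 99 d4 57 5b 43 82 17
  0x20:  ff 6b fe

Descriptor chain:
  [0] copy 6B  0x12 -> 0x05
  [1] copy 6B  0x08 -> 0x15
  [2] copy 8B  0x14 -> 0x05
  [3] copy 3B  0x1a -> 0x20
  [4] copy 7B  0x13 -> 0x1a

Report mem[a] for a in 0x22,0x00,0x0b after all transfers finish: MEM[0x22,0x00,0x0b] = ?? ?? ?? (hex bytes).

D0: mem[0x05..0x0a] <- [41 26 1a 00 9f a1]
D1: mem[0x15..0x1a] <- [00 9f a1 89 f4 d8]
D2: mem[0x05..0x0c] <- [1a 00 9f a1 89 f4 d8 57]
D3: mem[0x20..0x22] <- [d8 57 5b]
D4: mem[0x1a..0x20] <- [26 1a 00 9f a1 89 f4]
query mem[0x22]=0x5b, mem[0x00]=0x14, mem[0x0b]=0xd8

MEM[0x22,0x00,0x0b] = 5b 14 d8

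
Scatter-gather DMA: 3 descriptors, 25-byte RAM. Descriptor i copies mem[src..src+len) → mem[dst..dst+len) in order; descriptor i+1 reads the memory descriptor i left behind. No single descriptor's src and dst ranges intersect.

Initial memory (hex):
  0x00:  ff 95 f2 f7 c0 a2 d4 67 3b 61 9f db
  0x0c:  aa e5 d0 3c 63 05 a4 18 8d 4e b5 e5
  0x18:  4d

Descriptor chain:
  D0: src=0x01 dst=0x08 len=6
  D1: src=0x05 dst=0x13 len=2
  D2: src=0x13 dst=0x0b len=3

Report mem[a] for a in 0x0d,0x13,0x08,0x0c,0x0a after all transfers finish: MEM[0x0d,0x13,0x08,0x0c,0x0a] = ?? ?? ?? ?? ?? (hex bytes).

MEM[0x0d,0x13,0x08,0x0c,0x0a] = 4e a2 95 d4 f7

  after D0: wrote 6B at 0x08 = 95f2f7c0a2d4
  after D1: wrote 2B at 0x13 = a2d4
  after D2: wrote 3B at 0x0b = a2d44e
query mem[0x0d]=0x4e, mem[0x13]=0xa2, mem[0x08]=0x95, mem[0x0c]=0xd4, mem[0x0a]=0xf7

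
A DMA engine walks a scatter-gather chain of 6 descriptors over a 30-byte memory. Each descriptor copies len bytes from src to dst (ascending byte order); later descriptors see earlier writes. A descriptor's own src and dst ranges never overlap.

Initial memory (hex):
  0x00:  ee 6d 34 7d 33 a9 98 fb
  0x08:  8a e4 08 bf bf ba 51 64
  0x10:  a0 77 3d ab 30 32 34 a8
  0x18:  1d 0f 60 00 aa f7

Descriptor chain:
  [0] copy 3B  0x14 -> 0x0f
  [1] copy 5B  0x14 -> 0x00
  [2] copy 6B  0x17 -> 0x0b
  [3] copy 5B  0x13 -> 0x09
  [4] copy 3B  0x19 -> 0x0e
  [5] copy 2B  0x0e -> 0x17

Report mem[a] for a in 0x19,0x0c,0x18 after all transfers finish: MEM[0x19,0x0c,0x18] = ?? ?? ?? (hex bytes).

#0 dst[0x0f+3] := {0x30,0x32,0x34}
#1 dst[0x00+5] := {0x30,0x32,0x34,0xa8,0x1d}
#2 dst[0x0b+6] := {0xa8,0x1d,0x0f,0x60,0x00,0xaa}
#3 dst[0x09+5] := {0xab,0x30,0x32,0x34,0xa8}
#4 dst[0x0e+3] := {0x0f,0x60,0x00}
#5 dst[0x17+2] := {0x0f,0x60}
query mem[0x19]=0x0f, mem[0x0c]=0x34, mem[0x18]=0x60

MEM[0x19,0x0c,0x18] = 0f 34 60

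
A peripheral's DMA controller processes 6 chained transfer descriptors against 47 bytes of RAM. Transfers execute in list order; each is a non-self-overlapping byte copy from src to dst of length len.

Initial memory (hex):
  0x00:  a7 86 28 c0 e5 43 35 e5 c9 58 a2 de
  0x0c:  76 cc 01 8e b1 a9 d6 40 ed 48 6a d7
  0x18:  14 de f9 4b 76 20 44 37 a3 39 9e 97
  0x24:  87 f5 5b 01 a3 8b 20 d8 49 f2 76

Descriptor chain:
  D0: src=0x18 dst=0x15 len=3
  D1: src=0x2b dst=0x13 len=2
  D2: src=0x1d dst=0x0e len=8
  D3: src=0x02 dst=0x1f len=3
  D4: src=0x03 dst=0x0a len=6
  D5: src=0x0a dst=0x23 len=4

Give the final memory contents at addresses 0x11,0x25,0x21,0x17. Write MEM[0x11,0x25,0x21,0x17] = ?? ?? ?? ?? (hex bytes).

#0 dst[0x15+3] := {0x14,0xde,0xf9}
#1 dst[0x13+2] := {0xd8,0x49}
#2 dst[0x0e+8] := {0x20,0x44,0x37,0xa3,0x39,0x9e,0x97,0x87}
#3 dst[0x1f+3] := {0x28,0xc0,0xe5}
#4 dst[0x0a+6] := {0xc0,0xe5,0x43,0x35,0xe5,0xc9}
#5 dst[0x23+4] := {0xc0,0xe5,0x43,0x35}
query mem[0x11]=0xa3, mem[0x25]=0x43, mem[0x21]=0xe5, mem[0x17]=0xf9

MEM[0x11,0x25,0x21,0x17] = a3 43 e5 f9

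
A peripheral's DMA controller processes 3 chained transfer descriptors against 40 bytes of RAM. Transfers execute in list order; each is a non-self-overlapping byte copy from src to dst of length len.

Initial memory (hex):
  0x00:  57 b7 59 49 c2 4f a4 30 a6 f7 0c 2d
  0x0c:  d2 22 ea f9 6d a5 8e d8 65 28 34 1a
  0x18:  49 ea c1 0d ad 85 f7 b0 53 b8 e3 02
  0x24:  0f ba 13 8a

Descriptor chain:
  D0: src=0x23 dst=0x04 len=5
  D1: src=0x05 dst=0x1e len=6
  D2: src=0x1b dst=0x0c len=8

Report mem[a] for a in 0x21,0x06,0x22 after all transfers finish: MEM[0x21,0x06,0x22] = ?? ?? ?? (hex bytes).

MEM[0x21,0x06,0x22] = 8a ba f7

[0] 0x23->0x04 len=5 : 02 0f ba 13 8a
[1] 0x05->0x1e len=6 : 0f ba 13 8a f7 0c
[2] 0x1b->0x0c len=8 : 0d ad 85 0f ba 13 8a f7
query mem[0x21]=0x8a, mem[0x06]=0xba, mem[0x22]=0xf7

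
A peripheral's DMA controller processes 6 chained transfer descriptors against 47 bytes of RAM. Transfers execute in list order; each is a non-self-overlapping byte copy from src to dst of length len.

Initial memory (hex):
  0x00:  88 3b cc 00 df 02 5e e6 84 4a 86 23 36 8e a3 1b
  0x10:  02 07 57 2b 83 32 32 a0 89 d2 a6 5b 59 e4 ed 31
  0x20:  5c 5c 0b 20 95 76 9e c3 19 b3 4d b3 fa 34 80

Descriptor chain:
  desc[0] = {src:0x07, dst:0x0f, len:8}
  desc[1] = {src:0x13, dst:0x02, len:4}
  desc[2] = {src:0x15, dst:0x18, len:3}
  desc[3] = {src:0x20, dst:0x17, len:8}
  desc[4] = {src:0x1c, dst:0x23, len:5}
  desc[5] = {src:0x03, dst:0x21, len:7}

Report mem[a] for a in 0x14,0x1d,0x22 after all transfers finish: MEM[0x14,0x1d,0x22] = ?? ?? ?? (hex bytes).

#0 dst[0x0f+8] := {0xe6,0x84,0x4a,0x86,0x23,0x36,0x8e,0xa3}
#1 dst[0x02+4] := {0x23,0x36,0x8e,0xa3}
#2 dst[0x18+3] := {0x8e,0xa3,0xa0}
#3 dst[0x17+8] := {0x5c,0x5c,0x0b,0x20,0x95,0x76,0x9e,0xc3}
#4 dst[0x23+5] := {0x76,0x9e,0xc3,0x31,0x5c}
#5 dst[0x21+7] := {0x36,0x8e,0xa3,0x5e,0xe6,0x84,0x4a}
query mem[0x14]=0x36, mem[0x1d]=0x9e, mem[0x22]=0x8e

MEM[0x14,0x1d,0x22] = 36 9e 8e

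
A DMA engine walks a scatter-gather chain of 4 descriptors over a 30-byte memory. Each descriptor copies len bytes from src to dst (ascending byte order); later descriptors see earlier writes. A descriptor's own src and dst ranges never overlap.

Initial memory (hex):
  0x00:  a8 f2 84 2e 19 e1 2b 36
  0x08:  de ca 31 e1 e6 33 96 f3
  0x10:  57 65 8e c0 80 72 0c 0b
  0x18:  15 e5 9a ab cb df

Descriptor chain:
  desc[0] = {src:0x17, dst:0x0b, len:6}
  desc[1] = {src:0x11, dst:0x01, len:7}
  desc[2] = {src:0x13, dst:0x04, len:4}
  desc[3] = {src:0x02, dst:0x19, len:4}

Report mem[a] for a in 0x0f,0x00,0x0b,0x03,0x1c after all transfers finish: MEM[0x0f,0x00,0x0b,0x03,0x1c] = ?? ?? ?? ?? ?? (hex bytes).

  after D0: wrote 6B at 0x0b = 0b15e59aabcb
  after D1: wrote 7B at 0x01 = 658ec080720c0b
  after D2: wrote 4B at 0x04 = c080720c
  after D3: wrote 4B at 0x19 = 8ec0c080
query mem[0x0f]=0xab, mem[0x00]=0xa8, mem[0x0b]=0x0b, mem[0x03]=0xc0, mem[0x1c]=0x80

MEM[0x0f,0x00,0x0b,0x03,0x1c] = ab a8 0b c0 80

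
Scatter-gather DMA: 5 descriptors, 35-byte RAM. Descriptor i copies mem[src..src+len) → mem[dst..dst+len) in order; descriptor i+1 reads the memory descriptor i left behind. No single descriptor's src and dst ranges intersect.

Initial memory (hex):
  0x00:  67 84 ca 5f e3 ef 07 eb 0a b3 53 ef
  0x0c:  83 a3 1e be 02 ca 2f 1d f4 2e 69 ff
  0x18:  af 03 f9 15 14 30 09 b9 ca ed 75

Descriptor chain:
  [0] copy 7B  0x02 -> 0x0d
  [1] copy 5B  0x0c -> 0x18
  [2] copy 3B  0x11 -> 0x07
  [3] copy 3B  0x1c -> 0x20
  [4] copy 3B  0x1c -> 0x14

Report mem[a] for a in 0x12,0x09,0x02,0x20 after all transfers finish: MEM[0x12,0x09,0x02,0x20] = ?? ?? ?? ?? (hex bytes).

D0: mem[0x0d..0x13] <- [ca 5f e3 ef 07 eb 0a]
D1: mem[0x18..0x1c] <- [83 ca 5f e3 ef]
D2: mem[0x07..0x09] <- [07 eb 0a]
D3: mem[0x20..0x22] <- [ef 30 09]
D4: mem[0x14..0x16] <- [ef 30 09]
query mem[0x12]=0xeb, mem[0x09]=0x0a, mem[0x02]=0xca, mem[0x20]=0xef

MEM[0x12,0x09,0x02,0x20] = eb 0a ca ef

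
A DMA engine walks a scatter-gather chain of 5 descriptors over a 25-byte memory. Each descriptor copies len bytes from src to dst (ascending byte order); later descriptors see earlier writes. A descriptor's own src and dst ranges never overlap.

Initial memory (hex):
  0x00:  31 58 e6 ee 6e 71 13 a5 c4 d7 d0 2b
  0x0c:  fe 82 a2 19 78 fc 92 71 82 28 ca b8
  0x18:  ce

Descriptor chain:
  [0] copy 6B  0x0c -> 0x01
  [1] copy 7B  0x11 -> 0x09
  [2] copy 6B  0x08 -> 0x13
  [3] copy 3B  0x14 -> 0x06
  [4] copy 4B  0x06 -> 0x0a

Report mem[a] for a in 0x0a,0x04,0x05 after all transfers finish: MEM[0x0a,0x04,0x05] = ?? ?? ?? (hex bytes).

D0: mem[0x01..0x06] <- [fe 82 a2 19 78 fc]
D1: mem[0x09..0x0f] <- [fc 92 71 82 28 ca b8]
D2: mem[0x13..0x18] <- [c4 fc 92 71 82 28]
D3: mem[0x06..0x08] <- [fc 92 71]
D4: mem[0x0a..0x0d] <- [fc 92 71 fc]
query mem[0x0a]=0xfc, mem[0x04]=0x19, mem[0x05]=0x78

MEM[0x0a,0x04,0x05] = fc 19 78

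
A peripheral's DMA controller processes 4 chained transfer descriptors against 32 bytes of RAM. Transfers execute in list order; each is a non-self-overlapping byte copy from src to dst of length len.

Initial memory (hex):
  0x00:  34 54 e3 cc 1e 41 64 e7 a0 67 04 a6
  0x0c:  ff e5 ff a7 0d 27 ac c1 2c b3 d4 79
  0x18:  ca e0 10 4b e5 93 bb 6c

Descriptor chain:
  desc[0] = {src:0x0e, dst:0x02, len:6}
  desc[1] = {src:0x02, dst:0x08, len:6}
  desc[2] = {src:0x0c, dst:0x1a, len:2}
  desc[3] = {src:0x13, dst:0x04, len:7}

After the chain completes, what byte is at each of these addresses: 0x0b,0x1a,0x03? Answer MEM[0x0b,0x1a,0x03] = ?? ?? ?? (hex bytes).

MEM[0x0b,0x1a,0x03] = 27 ac a7

[0] 0x0e->0x02 len=6 : ff a7 0d 27 ac c1
[1] 0x02->0x08 len=6 : ff a7 0d 27 ac c1
[2] 0x0c->0x1a len=2 : ac c1
[3] 0x13->0x04 len=7 : c1 2c b3 d4 79 ca e0
query mem[0x0b]=0x27, mem[0x1a]=0xac, mem[0x03]=0xa7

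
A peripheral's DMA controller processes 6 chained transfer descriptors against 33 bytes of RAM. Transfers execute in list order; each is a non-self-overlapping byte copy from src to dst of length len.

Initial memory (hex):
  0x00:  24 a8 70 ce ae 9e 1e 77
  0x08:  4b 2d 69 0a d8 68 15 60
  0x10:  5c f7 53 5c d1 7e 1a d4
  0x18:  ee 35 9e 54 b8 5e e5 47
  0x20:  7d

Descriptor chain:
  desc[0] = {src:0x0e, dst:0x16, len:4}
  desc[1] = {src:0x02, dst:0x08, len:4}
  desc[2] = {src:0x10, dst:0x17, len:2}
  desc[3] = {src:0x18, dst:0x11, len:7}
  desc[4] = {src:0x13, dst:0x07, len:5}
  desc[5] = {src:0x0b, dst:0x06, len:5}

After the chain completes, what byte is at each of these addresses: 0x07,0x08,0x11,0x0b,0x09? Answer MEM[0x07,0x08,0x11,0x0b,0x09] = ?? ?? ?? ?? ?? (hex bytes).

MEM[0x07,0x08,0x11,0x0b,0x09] = d8 68 f7 e5 15

D0: mem[0x16..0x19] <- [15 60 5c f7]
D1: mem[0x08..0x0b] <- [70 ce ae 9e]
D2: mem[0x17..0x18] <- [5c f7]
D3: mem[0x11..0x17] <- [f7 f7 9e 54 b8 5e e5]
D4: mem[0x07..0x0b] <- [9e 54 b8 5e e5]
D5: mem[0x06..0x0a] <- [e5 d8 68 15 60]
query mem[0x07]=0xd8, mem[0x08]=0x68, mem[0x11]=0xf7, mem[0x0b]=0xe5, mem[0x09]=0x15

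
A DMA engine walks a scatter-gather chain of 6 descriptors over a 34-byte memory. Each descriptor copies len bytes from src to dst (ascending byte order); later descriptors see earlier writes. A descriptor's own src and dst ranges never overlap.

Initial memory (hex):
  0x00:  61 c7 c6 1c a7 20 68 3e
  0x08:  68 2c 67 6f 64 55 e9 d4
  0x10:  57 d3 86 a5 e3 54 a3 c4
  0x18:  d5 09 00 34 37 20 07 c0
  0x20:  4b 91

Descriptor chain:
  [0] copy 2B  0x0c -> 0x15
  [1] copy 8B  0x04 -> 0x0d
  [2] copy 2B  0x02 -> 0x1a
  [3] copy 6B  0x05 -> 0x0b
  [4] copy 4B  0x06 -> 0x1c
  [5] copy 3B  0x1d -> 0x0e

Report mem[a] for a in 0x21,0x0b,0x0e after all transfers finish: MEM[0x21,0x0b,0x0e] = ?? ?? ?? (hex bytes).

MEM[0x21,0x0b,0x0e] = 91 20 3e

[0] 0x0c->0x15 len=2 : 64 55
[1] 0x04->0x0d len=8 : a7 20 68 3e 68 2c 67 6f
[2] 0x02->0x1a len=2 : c6 1c
[3] 0x05->0x0b len=6 : 20 68 3e 68 2c 67
[4] 0x06->0x1c len=4 : 68 3e 68 2c
[5] 0x1d->0x0e len=3 : 3e 68 2c
query mem[0x21]=0x91, mem[0x0b]=0x20, mem[0x0e]=0x3e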